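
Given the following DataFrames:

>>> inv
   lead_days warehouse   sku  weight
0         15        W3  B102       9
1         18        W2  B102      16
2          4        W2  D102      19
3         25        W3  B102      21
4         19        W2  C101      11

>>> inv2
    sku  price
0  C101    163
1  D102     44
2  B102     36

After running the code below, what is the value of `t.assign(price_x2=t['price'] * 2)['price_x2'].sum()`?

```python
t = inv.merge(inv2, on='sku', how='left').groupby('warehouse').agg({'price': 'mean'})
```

234.0

merge on 'sku' (how='left') → 5 rows:
   lead_days warehouse   sku  weight  price
0         15        W3  B102       9     36
1         18        W2  B102      16     36
2          4        W2  D102      19     44
3         25        W3  B102      21     36
4         19        W2  C101      11    163
group by warehouse, mean of price:
           price
warehouse       
W2          81.0
W3          36.0
add column price_x2 = t['price'] * 2:
           price  price_x2
warehouse                 
W2          81.0     162.0
W3          36.0      72.0
Then the sum of column 'price_x2': 234.0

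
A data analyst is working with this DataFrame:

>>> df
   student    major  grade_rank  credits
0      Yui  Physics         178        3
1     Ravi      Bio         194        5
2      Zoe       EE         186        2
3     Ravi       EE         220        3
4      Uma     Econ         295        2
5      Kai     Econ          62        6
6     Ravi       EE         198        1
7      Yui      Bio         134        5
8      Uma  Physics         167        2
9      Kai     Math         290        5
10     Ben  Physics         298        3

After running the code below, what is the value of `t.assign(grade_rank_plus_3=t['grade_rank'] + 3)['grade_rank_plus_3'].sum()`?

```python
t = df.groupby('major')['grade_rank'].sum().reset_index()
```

2237

group by major, sum of grade_rank:
major
Bio        328
EE         604
Econ       357
Math       290
Physics    643
Name: grade_rank, dtype: int64
reset_index():
     major  grade_rank
0      Bio         328
1       EE         604
2     Econ         357
3     Math         290
4  Physics         643
add column grade_rank_plus_3 = t['grade_rank'] + 3:
     major  grade_rank  grade_rank_plus_3
0      Bio         328                331
1       EE         604                607
2     Econ         357                360
3     Math         290                293
4  Physics         643                646
Then the sum of column 'grade_rank_plus_3': 2237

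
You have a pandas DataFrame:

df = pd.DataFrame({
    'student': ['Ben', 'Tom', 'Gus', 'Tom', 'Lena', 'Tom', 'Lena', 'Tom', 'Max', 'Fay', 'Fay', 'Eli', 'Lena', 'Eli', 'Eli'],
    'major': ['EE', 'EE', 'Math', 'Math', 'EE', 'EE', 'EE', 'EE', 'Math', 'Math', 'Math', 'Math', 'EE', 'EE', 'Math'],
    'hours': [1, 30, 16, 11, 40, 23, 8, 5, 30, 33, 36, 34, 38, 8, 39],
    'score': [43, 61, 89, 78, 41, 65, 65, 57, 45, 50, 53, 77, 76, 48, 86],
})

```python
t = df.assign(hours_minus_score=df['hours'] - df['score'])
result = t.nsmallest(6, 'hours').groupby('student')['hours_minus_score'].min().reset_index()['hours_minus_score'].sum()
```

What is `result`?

add column hours_minus_score = df['hours'] - df['score']:
   student major  hours  score  hours_minus_score
0      Ben    EE      1     43                -42
1      Tom    EE     30     61                -31
2      Gus  Math     16     89                -73
3      Tom  Math     11     78                -67
4     Lena    EE     40     41                 -1
5      Tom    EE     23     65                -42
6     Lena    EE      8     65                -57
7      Tom    EE      5     57                -52
8      Max  Math     30     45                -15
9      Fay  Math     33     50                -17
10     Fay  Math     36     53                -17
11     Eli  Math     34     77                -43
12    Lena    EE     38     76                -38
13     Eli    EE      8     48                -40
14     Eli  Math     39     86                -47
take 6 rows with smallest hours:
   student major  hours  score  hours_minus_score
0      Ben    EE      1     43                -42
7      Tom    EE      5     57                -52
6     Lena    EE      8     65                -57
13     Eli    EE      8     48                -40
3      Tom  Math     11     78                -67
2      Gus  Math     16     89                -73
group by student, min of hours_minus_score:
student
Ben    -42
Eli    -40
Gus    -73
Lena   -57
Tom    -67
Name: hours_minus_score, dtype: int64
reset_index():
  student  hours_minus_score
0     Ben                -42
1     Eli                -40
2     Gus                -73
3    Lena                -57
4     Tom                -67

-279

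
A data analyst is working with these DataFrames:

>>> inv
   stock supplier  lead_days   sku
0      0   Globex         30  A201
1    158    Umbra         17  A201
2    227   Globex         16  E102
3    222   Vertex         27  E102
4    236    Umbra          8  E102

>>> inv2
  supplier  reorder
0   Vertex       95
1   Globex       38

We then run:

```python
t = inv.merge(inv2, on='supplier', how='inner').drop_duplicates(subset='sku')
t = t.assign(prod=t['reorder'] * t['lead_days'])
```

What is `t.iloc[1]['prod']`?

merge on 'supplier' (how='inner') → 3 rows:
   stock supplier  lead_days   sku  reorder
0      0   Globex         30  A201       38
1    227   Globex         16  E102       38
2    222   Vertex         27  E102       95
drop duplicate sku (keep=first):
   stock supplier  lead_days   sku  reorder
0      0   Globex         30  A201       38
1    227   Globex         16  E102       38
add column prod = t['reorder'] * t['lead_days']:
   stock supplier  lead_days   sku  reorder  prod
0      0   Globex         30  A201       38  1140
1    227   Globex         16  E102       38   608

608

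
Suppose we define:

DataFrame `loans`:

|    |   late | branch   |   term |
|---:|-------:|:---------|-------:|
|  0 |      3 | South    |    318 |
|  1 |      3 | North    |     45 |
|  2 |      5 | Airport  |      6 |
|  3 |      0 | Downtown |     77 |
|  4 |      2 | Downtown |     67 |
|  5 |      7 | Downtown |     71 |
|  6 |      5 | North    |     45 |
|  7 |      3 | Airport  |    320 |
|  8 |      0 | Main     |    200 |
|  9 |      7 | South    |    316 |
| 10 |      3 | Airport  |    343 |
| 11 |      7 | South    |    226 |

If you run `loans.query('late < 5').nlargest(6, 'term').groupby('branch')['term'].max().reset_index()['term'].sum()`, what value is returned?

938

filter rows where late < 5:
    late    branch  term
0      3     South   318
1      3     North    45
3      0  Downtown    77
4      2  Downtown    67
7      3   Airport   320
8      0      Main   200
10     3   Airport   343
take 6 rows with largest term:
    late    branch  term
10     3   Airport   343
7      3   Airport   320
0      3     South   318
8      0      Main   200
3      0  Downtown    77
4      2  Downtown    67
group by branch, max of term:
branch
Airport     343
Downtown     77
Main        200
South       318
Name: term, dtype: int64
reset_index():
     branch  term
0   Airport   343
1  Downtown    77
2      Main   200
3     South   318
The sum of column 'term' is 938.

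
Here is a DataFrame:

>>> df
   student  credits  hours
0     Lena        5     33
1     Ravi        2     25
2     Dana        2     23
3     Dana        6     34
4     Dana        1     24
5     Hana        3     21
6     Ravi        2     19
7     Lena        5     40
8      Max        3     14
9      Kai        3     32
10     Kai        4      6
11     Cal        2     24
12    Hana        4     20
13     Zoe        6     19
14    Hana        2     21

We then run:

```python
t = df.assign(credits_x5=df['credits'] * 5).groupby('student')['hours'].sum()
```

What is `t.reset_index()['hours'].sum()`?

355

add column credits_x5 = df['credits'] * 5:
   student  credits  hours  credits_x5
0     Lena        5     33          25
1     Ravi        2     25          10
2     Dana        2     23          10
3     Dana        6     34          30
4     Dana        1     24           5
5     Hana        3     21          15
6     Ravi        2     19          10
7     Lena        5     40          25
8      Max        3     14          15
9      Kai        3     32          15
10     Kai        4      6          20
11     Cal        2     24          10
12    Hana        4     20          20
13     Zoe        6     19          30
14    Hana        2     21          10
group by student, sum of hours:
student
Cal     24
Dana    81
Hana    62
Kai     38
Lena    73
Max     14
Ravi    44
Zoe     19
Name: hours, dtype: int64
reset_index():
  student  hours
0     Cal     24
1    Dana     81
2    Hana     62
3     Kai     38
4    Lena     73
5     Max     14
6    Ravi     44
7     Zoe     19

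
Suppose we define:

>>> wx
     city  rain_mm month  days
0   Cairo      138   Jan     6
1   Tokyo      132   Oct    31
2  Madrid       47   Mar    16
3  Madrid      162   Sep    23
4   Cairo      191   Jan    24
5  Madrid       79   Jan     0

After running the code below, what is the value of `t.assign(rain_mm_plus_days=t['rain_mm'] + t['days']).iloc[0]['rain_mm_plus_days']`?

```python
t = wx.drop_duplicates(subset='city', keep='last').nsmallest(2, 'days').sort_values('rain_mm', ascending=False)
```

215

drop duplicate city (keep=last):
     city  rain_mm month  days
1   Tokyo      132   Oct    31
4   Cairo      191   Jan    24
5  Madrid       79   Jan     0
take 2 rows with smallest days:
     city  rain_mm month  days
5  Madrid       79   Jan     0
4   Cairo      191   Jan    24
sort by rain_mm descending:
     city  rain_mm month  days
4   Cairo      191   Jan    24
5  Madrid       79   Jan     0
add column rain_mm_plus_days = t['rain_mm'] + t['days']:
     city  rain_mm month  days  rain_mm_plus_days
4   Cairo      191   Jan    24                215
5  Madrid       79   Jan     0                 79
Reading off the value at position 0, column 'rain_mm_plus_days', we get 215.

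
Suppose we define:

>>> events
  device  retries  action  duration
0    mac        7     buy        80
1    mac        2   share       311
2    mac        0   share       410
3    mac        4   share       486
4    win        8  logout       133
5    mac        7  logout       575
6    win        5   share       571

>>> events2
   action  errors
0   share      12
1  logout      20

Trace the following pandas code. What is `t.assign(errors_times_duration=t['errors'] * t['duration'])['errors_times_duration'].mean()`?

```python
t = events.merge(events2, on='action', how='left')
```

5916.0

merge on 'action' (how='left') → 7 rows:
  device  retries  action  duration  errors
0    mac        7     buy        80     NaN
1    mac        2   share       311    12.0
2    mac        0   share       410    12.0
3    mac        4   share       486    12.0
4    win        8  logout       133    20.0
5    mac        7  logout       575    20.0
6    win        5   share       571    12.0
add column errors_times_duration = t['errors'] * t['duration']:
  device  retries  action  duration  errors  errors_times_duration
0    mac        7     buy        80     NaN                    NaN
1    mac        2   share       311    12.0                 3732.0
2    mac        0   share       410    12.0                 4920.0
3    mac        4   share       486    12.0                 5832.0
4    win        8  logout       133    20.0                 2660.0
5    mac        7  logout       575    20.0                11500.0
6    win        5   share       571    12.0                 6852.0
So mean() = 5916.0.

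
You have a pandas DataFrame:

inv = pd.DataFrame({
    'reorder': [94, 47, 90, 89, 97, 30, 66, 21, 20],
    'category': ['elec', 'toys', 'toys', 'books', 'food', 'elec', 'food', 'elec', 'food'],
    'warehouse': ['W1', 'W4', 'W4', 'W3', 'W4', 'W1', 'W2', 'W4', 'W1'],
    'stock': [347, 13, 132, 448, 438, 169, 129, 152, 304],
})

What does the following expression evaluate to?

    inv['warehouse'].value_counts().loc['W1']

value_counts of warehouse:
warehouse
W4    4
W1    3
W3    1
W2    1
Name: count, dtype: int64
Reading off the value at index 'W1', we get 3.

3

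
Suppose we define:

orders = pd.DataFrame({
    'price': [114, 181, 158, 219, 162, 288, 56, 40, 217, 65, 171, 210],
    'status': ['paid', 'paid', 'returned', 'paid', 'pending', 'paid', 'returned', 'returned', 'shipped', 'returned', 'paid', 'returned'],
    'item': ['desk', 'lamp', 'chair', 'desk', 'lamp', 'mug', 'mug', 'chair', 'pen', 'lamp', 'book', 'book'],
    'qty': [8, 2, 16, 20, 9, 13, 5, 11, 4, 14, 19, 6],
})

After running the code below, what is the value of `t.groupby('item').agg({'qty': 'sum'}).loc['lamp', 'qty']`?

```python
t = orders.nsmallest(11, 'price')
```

take 11 rows with smallest price:
    price    status   item  qty
7      40  returned  chair   11
6      56  returned    mug    5
9      65  returned   lamp   14
0     114      paid   desk    8
2     158  returned  chair   16
4     162   pending   lamp    9
10    171      paid   book   19
1     181      paid   lamp    2
11    210  returned   book    6
8     217   shipped    pen    4
3     219      paid   desk   20
group by item, sum of qty:
       qty
item      
book    25
chair   27
desk    28
lamp    25
mug      5
pen      4
Reading off the value at row 'lamp', column 'qty', we get 25.

25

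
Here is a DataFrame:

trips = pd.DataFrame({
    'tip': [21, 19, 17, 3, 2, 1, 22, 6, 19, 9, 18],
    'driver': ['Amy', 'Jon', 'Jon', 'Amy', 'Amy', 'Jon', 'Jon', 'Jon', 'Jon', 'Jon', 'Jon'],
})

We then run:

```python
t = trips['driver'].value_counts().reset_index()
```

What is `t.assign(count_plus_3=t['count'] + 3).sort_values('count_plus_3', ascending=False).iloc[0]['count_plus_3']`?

11

value_counts of driver:
driver
Jon    8
Amy    3
Name: count, dtype: int64
reset_index():
  driver  count
0    Jon      8
1    Amy      3
add column count_plus_3 = t['count'] + 3:
  driver  count  count_plus_3
0    Jon      8            11
1    Amy      3             6
sort by count_plus_3 descending:
  driver  count  count_plus_3
0    Jon      8            11
1    Amy      3             6
So iloc[0]['count_plus_3'] = 11.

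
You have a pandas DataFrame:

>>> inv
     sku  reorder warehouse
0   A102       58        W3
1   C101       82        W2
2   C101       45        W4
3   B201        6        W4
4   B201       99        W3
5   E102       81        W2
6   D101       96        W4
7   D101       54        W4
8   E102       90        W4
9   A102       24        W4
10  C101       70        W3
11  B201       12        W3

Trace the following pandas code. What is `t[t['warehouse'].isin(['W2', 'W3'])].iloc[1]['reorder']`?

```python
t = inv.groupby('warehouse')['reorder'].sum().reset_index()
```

group by warehouse, sum of reorder:
warehouse
W2    163
W3    239
W4    315
Name: reorder, dtype: int64
reset_index():
  warehouse  reorder
0        W2      163
1        W3      239
2        W4      315
filter rows where warehouse in ['W2', 'W3']:
  warehouse  reorder
0        W2      163
1        W3      239
Taking the value at position 1, column 'reorder' gives 239.

239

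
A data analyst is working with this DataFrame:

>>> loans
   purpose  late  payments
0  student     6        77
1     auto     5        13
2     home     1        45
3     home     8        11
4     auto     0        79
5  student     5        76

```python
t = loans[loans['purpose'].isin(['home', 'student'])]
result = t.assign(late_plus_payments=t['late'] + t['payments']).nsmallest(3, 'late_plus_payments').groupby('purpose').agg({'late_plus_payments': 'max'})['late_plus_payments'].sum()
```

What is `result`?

127

filter rows where purpose in ['home', 'student']:
   purpose  late  payments
0  student     6        77
2     home     1        45
3     home     8        11
5  student     5        76
add column late_plus_payments = t['late'] + t['payments']:
   purpose  late  payments  late_plus_payments
0  student     6        77                  83
2     home     1        45                  46
3     home     8        11                  19
5  student     5        76                  81
take 3 rows with smallest late_plus_payments:
   purpose  late  payments  late_plus_payments
3     home     8        11                  19
2     home     1        45                  46
5  student     5        76                  81
group by purpose, max of late_plus_payments:
         late_plus_payments
purpose                    
home                     46
student                  81
Hence 127.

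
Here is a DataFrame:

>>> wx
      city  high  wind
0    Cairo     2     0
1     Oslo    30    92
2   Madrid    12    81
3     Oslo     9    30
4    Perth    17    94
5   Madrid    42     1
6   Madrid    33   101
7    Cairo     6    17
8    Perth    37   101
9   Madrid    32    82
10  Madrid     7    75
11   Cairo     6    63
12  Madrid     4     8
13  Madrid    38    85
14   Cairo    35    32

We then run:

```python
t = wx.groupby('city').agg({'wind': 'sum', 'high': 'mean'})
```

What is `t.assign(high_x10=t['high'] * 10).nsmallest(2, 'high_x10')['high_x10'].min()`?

122.5

group by city: sum(wind), mean(high):
        wind   high
city               
Cairo    112  12.25
Madrid   433  24.00
Oslo     122  19.50
Perth    195  27.00
add column high_x10 = t['high'] * 10:
        wind   high  high_x10
city                         
Cairo    112  12.25     122.5
Madrid   433  24.00     240.0
Oslo     122  19.50     195.0
Perth    195  27.00     270.0
take 2 rows with smallest high_x10:
       wind   high  high_x10
city                        
Cairo   112  12.25     122.5
Oslo    122  19.50     195.0
So min() = 122.5.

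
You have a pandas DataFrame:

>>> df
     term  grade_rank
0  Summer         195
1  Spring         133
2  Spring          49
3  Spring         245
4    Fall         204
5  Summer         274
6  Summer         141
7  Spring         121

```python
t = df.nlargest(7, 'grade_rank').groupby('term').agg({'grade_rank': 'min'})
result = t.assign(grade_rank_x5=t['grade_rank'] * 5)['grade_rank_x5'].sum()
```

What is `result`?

take 7 rows with largest grade_rank:
     term  grade_rank
5  Summer         274
3  Spring         245
4    Fall         204
0  Summer         195
6  Summer         141
1  Spring         133
7  Spring         121
group by term, min of grade_rank:
        grade_rank
term              
Fall           204
Spring         121
Summer         141
add column grade_rank_x5 = t['grade_rank'] * 5:
        grade_rank  grade_rank_x5
term                             
Fall           204           1020
Spring         121            605
Summer         141            705

2330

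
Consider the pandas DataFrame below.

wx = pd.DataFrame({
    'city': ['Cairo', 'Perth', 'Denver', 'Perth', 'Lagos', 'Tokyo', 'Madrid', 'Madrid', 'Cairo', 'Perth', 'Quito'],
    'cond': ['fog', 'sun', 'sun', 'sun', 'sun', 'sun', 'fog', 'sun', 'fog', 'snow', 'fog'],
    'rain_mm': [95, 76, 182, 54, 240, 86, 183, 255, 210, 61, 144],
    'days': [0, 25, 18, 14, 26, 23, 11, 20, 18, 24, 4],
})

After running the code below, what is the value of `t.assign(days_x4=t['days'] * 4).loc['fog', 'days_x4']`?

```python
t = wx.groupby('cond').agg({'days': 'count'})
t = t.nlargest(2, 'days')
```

group by cond, count of days:
      days
cond      
fog      4
snow     1
sun      6
take 2 rows with largest days:
      days
cond      
sun      6
fog      4
add column days_x4 = t['days'] * 4:
      days  days_x4
cond               
sun      6       24
fog      4       16
Then the value at row 'fog', column 'days_x4': 16

16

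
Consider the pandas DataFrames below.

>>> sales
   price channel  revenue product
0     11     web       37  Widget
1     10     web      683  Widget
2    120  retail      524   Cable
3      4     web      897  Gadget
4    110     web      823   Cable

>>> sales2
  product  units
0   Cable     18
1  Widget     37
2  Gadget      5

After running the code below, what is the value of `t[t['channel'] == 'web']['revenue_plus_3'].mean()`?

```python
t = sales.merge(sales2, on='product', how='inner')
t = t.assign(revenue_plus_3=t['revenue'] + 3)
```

613.0

merge on 'product' (how='inner') → 5 rows:
   price channel  revenue product  units
0     11     web       37  Widget     37
1     10     web      683  Widget     37
2    120  retail      524   Cable     18
3      4     web      897  Gadget      5
4    110     web      823   Cable     18
add column revenue_plus_3 = t['revenue'] + 3:
   price channel  revenue product  units  revenue_plus_3
0     11     web       37  Widget     37              40
1     10     web      683  Widget     37             686
2    120  retail      524   Cable     18             527
3      4     web      897  Gadget      5             900
4    110     web      823   Cable     18             826
filter rows where channel == 'web':
   price channel  revenue product  units  revenue_plus_3
0     11     web       37  Widget     37              40
1     10     web      683  Widget     37             686
3      4     web      897  Gadget      5             900
4    110     web      823   Cable     18             826
Then the mean of column 'revenue_plus_3': 613.0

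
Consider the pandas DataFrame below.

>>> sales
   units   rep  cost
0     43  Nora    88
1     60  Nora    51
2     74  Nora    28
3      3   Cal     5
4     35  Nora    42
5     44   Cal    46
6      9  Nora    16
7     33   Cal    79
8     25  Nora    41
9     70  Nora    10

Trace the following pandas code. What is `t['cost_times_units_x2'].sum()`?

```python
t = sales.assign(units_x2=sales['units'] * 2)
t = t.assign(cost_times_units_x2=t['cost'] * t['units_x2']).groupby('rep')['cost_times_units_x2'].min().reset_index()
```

318

add column units_x2 = sales['units'] * 2:
   units   rep  cost  units_x2
0     43  Nora    88        86
1     60  Nora    51       120
2     74  Nora    28       148
3      3   Cal     5         6
4     35  Nora    42        70
5     44   Cal    46        88
6      9  Nora    16        18
7     33   Cal    79        66
8     25  Nora    41        50
9     70  Nora    10       140
add column cost_times_units_x2 = t['cost'] * t['units_x2']:
   units   rep  cost  units_x2  cost_times_units_x2
0     43  Nora    88        86                 7568
1     60  Nora    51       120                 6120
2     74  Nora    28       148                 4144
3      3   Cal     5         6                   30
4     35  Nora    42        70                 2940
5     44   Cal    46        88                 4048
6      9  Nora    16        18                  288
7     33   Cal    79        66                 5214
8     25  Nora    41        50                 2050
9     70  Nora    10       140                 1400
group by rep, min of cost_times_units_x2:
rep
Cal      30
Nora    288
Name: cost_times_units_x2, dtype: int64
reset_index():
    rep  cost_times_units_x2
0   Cal                   30
1  Nora                  288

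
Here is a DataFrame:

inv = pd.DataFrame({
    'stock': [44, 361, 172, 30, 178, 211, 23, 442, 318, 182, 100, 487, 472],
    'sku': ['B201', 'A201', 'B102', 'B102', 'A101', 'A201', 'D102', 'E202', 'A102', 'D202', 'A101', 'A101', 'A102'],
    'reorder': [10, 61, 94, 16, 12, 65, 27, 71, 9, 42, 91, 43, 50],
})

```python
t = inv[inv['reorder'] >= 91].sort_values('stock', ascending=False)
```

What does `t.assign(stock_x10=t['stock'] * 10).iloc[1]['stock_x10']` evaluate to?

1000

filter rows where reorder >= 91:
    stock   sku  reorder
2     172  B102       94
10    100  A101       91
sort by stock descending:
    stock   sku  reorder
2     172  B102       94
10    100  A101       91
add column stock_x10 = t['stock'] * 10:
    stock   sku  reorder  stock_x10
2     172  B102       94       1720
10    100  A101       91       1000
Taking the value at position 1, column 'stock_x10' gives 1000.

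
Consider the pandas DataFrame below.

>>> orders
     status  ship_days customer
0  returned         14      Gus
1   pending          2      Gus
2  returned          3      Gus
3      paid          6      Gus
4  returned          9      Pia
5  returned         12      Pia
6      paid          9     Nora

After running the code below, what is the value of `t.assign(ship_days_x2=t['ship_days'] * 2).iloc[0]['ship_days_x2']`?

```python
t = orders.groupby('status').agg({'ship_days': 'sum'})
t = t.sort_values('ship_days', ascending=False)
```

group by status, sum of ship_days:
          ship_days
status             
paid             15
pending           2
returned         38
sort by ship_days descending:
          ship_days
status             
returned         38
paid             15
pending           2
add column ship_days_x2 = t['ship_days'] * 2:
          ship_days  ship_days_x2
status                           
returned         38            76
paid             15            30
pending           2             4

76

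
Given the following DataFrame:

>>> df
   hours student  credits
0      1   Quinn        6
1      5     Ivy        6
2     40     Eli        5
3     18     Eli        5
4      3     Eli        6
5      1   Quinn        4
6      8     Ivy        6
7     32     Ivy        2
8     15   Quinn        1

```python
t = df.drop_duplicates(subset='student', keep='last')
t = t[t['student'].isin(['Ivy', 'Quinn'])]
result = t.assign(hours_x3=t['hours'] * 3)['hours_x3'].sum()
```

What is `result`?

drop duplicate student (keep=last):
   hours student  credits
4      3     Eli        6
7     32     Ivy        2
8     15   Quinn        1
filter rows where student in ['Ivy', 'Quinn']:
   hours student  credits
7     32     Ivy        2
8     15   Quinn        1
add column hours_x3 = t['hours'] * 3:
   hours student  credits  hours_x3
7     32     Ivy        2        96
8     15   Quinn        1        45
Hence 141.

141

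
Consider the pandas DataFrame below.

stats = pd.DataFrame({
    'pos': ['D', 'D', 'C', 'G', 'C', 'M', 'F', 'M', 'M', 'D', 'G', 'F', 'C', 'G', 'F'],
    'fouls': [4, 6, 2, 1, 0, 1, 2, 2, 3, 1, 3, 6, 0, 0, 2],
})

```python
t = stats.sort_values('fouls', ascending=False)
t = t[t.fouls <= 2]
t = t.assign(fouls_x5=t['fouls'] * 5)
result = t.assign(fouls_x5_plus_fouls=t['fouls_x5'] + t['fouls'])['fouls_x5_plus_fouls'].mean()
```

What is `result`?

6.6

sort by fouls descending:
   pos  fouls
1    D      6
11   F      6
0    D      4
8    M      3
10   G      3
2    C      2
6    F      2
7    M      2
14   F      2
3    G      1
5    M      1
9    D      1
4    C      0
12   C      0
13   G      0
filter rows where fouls <= 2:
   pos  fouls
2    C      2
6    F      2
7    M      2
14   F      2
3    G      1
5    M      1
9    D      1
4    C      0
12   C      0
13   G      0
add column fouls_x5 = t['fouls'] * 5:
   pos  fouls  fouls_x5
2    C      2        10
6    F      2        10
7    M      2        10
14   F      2        10
3    G      1         5
5    M      1         5
9    D      1         5
4    C      0         0
12   C      0         0
13   G      0         0
add column fouls_x5_plus_fouls = t['fouls_x5'] + t['fouls']:
   pos  fouls  fouls_x5  fouls_x5_plus_fouls
2    C      2        10                   12
6    F      2        10                   12
7    M      2        10                   12
14   F      2        10                   12
3    G      1         5                    6
5    M      1         5                    6
9    D      1         5                    6
4    C      0         0                    0
12   C      0         0                    0
13   G      0         0                    0
The mean of column 'fouls_x5_plus_fouls' is 6.6.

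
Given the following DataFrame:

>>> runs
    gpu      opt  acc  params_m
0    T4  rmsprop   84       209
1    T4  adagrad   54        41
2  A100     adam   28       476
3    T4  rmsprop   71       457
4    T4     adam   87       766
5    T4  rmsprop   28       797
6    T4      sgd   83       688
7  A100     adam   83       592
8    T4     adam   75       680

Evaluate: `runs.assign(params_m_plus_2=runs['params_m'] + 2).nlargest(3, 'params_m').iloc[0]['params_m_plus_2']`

799

add column params_m_plus_2 = runs['params_m'] + 2:
    gpu      opt  acc  params_m  params_m_plus_2
0    T4  rmsprop   84       209              211
1    T4  adagrad   54        41               43
2  A100     adam   28       476              478
3    T4  rmsprop   71       457              459
4    T4     adam   87       766              768
5    T4  rmsprop   28       797              799
6    T4      sgd   83       688              690
7  A100     adam   83       592              594
8    T4     adam   75       680              682
take 3 rows with largest params_m:
  gpu      opt  acc  params_m  params_m_plus_2
5  T4  rmsprop   28       797              799
4  T4     adam   87       766              768
6  T4      sgd   83       688              690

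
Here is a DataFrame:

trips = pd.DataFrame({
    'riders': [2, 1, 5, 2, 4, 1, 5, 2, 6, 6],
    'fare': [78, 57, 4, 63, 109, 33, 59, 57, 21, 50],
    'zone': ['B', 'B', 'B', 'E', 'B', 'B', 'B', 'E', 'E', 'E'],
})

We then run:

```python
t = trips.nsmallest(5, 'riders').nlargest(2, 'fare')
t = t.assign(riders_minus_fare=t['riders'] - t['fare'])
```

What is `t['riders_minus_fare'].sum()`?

take 5 rows with smallest riders:
   riders  fare zone
1       1    57    B
5       1    33    B
0       2    78    B
3       2    63    E
7       2    57    E
take 2 rows with largest fare:
   riders  fare zone
0       2    78    B
3       2    63    E
add column riders_minus_fare = t['riders'] - t['fare']:
   riders  fare zone  riders_minus_fare
0       2    78    B                -76
3       2    63    E                -61
Finally, sum of column 'riders_minus_fare' = -137.

-137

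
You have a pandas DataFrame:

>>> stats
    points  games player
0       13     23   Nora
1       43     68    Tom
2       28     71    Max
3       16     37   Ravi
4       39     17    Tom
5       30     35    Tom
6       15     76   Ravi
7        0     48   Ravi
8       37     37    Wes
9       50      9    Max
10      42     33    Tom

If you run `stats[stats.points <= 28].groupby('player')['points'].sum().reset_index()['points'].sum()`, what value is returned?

filter rows where points <= 28:
   points  games player
0      13     23   Nora
2      28     71    Max
3      16     37   Ravi
6      15     76   Ravi
7       0     48   Ravi
group by player, sum of points:
player
Max     28
Nora    13
Ravi    31
Name: points, dtype: int64
reset_index():
  player  points
0    Max      28
1   Nora      13
2   Ravi      31
Finally, sum of column 'points' = 72.

72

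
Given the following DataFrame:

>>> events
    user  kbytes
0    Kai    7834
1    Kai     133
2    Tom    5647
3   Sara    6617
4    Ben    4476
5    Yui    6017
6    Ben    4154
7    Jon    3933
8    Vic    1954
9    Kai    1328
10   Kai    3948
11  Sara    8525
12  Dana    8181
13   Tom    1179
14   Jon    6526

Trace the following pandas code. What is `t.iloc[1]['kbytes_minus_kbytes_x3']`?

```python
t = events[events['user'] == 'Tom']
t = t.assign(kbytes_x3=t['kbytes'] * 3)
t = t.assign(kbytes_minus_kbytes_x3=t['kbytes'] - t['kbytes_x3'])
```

-2358

filter rows where user == 'Tom':
   user  kbytes
2   Tom    5647
13  Tom    1179
add column kbytes_x3 = t['kbytes'] * 3:
   user  kbytes  kbytes_x3
2   Tom    5647      16941
13  Tom    1179       3537
add column kbytes_minus_kbytes_x3 = t['kbytes'] - t['kbytes_x3']:
   user  kbytes  kbytes_x3  kbytes_minus_kbytes_x3
2   Tom    5647      16941                  -11294
13  Tom    1179       3537                   -2358
Reading off the value at position 1, column 'kbytes_minus_kbytes_x3', we get -2358.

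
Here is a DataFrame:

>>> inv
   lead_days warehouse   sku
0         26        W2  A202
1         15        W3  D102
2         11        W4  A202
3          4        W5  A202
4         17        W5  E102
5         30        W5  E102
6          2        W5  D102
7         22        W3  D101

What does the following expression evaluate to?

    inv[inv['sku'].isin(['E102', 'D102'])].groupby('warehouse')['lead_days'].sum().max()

filter rows where sku in ['E102', 'D102']:
   lead_days warehouse   sku
1         15        W3  D102
4         17        W5  E102
5         30        W5  E102
6          2        W5  D102
group by warehouse, sum of lead_days:
warehouse
W3    15
W5    49
Name: lead_days, dtype: int64

49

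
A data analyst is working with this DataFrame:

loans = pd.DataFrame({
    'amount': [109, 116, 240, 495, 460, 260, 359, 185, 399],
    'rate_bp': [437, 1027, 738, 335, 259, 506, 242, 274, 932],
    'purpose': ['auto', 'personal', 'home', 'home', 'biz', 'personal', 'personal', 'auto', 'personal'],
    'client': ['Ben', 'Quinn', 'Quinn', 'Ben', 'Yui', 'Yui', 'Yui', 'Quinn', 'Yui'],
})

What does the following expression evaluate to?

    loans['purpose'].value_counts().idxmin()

biz

value_counts of purpose:
purpose
personal    4
auto        2
home        2
biz         1
Name: count, dtype: int64
The label with the smallest value is biz.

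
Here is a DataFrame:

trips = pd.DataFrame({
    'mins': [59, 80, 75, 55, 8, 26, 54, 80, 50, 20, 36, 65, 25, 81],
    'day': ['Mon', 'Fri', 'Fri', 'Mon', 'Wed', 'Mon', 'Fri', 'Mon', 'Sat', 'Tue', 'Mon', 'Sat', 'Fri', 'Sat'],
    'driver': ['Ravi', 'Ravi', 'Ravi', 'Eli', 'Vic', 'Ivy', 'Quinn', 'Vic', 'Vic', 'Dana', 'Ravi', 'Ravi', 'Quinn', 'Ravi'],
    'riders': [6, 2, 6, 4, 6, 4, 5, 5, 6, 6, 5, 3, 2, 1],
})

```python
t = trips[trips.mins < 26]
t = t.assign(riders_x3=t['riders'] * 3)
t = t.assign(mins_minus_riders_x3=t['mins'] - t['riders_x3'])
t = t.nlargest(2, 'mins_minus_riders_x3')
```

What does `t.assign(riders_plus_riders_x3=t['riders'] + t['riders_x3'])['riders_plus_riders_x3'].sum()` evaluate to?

filter rows where mins < 26:
    mins  day driver  riders
4      8  Wed    Vic       6
9     20  Tue   Dana       6
12    25  Fri  Quinn       2
add column riders_x3 = t['riders'] * 3:
    mins  day driver  riders  riders_x3
4      8  Wed    Vic       6         18
9     20  Tue   Dana       6         18
12    25  Fri  Quinn       2          6
add column mins_minus_riders_x3 = t['mins'] - t['riders_x3']:
    mins  day driver  riders  riders_x3  mins_minus_riders_x3
4      8  Wed    Vic       6         18                   -10
9     20  Tue   Dana       6         18                     2
12    25  Fri  Quinn       2          6                    19
take 2 rows with largest mins_minus_riders_x3:
    mins  day driver  riders  riders_x3  mins_minus_riders_x3
12    25  Fri  Quinn       2          6                    19
9     20  Tue   Dana       6         18                     2
add column riders_plus_riders_x3 = t['riders'] + t['riders_x3']:
    mins  day driver  riders  riders_x3  mins_minus_riders_x3  riders_plus_riders_x3
12    25  Fri  Quinn       2          6                    19                      8
9     20  Tue   Dana       6         18                     2                     24
So sum() = 32.

32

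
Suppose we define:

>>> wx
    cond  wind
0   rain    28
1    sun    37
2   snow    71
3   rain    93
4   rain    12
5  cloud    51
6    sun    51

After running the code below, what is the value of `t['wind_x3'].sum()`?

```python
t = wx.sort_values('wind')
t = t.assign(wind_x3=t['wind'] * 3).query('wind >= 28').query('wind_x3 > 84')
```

sort by wind:
    cond  wind
4   rain    12
0   rain    28
1    sun    37
5  cloud    51
6    sun    51
2   snow    71
3   rain    93
add column wind_x3 = t['wind'] * 3:
    cond  wind  wind_x3
4   rain    12       36
0   rain    28       84
1    sun    37      111
5  cloud    51      153
6    sun    51      153
2   snow    71      213
3   rain    93      279
filter rows where wind >= 28:
    cond  wind  wind_x3
0   rain    28       84
1    sun    37      111
5  cloud    51      153
6    sun    51      153
2   snow    71      213
3   rain    93      279
filter rows where wind_x3 > 84:
    cond  wind  wind_x3
1    sun    37      111
5  cloud    51      153
6    sun    51      153
2   snow    71      213
3   rain    93      279
sum of column 'wind_x3' → 909

909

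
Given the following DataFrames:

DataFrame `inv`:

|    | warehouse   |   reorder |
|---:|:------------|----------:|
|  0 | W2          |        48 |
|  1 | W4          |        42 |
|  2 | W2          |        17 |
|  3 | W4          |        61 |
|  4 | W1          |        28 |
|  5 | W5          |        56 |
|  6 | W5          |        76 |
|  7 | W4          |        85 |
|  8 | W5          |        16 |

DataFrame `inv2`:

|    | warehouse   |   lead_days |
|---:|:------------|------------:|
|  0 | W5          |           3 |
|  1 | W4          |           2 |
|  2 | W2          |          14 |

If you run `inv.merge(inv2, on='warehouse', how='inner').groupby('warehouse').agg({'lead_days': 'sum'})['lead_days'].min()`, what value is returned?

merge on 'warehouse' (how='inner') → 8 rows:
  warehouse  reorder  lead_days
0        W2       48         14
1        W4       42          2
2        W2       17         14
3        W4       61          2
4        W5       56          3
5        W5       76          3
6        W4       85          2
7        W5       16          3
group by warehouse, sum of lead_days:
           lead_days
warehouse           
W2                28
W4                 6
W5                 9
Reading off the min of column 'lead_days', we get 6.

6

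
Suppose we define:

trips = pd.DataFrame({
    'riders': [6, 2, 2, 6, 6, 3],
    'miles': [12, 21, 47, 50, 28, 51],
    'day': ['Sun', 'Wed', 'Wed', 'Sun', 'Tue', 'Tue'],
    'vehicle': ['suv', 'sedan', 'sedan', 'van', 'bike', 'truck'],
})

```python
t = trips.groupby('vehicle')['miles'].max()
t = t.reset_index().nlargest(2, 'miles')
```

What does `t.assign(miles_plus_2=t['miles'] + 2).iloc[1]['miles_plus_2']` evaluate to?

group by vehicle, max of miles:
vehicle
bike     28
sedan    47
suv      12
truck    51
van      50
Name: miles, dtype: int64
reset_index():
  vehicle  miles
0    bike     28
1   sedan     47
2     suv     12
3   truck     51
4     van     50
take 2 rows with largest miles:
  vehicle  miles
3   truck     51
4     van     50
add column miles_plus_2 = t['miles'] + 2:
  vehicle  miles  miles_plus_2
3   truck     51            53
4     van     50            52
value at position 1, column 'miles_plus_2' → 52

52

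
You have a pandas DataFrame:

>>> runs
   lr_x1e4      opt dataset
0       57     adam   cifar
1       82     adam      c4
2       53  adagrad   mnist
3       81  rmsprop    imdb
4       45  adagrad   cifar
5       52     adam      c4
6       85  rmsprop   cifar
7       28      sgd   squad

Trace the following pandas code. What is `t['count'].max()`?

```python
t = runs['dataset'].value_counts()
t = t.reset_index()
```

3

value_counts of dataset:
dataset
cifar    3
c4       2
mnist    1
imdb     1
squad    1
Name: count, dtype: int64
reset_index():
  dataset  count
0   cifar      3
1      c4      2
2   mnist      1
3    imdb      1
4   squad      1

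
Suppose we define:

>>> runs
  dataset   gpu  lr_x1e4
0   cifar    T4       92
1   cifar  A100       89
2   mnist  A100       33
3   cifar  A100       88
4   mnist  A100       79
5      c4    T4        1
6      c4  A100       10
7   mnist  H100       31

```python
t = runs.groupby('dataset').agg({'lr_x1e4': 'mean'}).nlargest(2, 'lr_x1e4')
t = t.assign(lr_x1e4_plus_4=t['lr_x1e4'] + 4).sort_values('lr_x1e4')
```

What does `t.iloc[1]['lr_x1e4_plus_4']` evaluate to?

93.6666666667

group by dataset, mean of lr_x1e4:
           lr_x1e4
dataset           
c4        5.500000
cifar    89.666667
mnist    47.666667
take 2 rows with largest lr_x1e4:
           lr_x1e4
dataset           
cifar    89.666667
mnist    47.666667
add column lr_x1e4_plus_4 = t['lr_x1e4'] + 4:
           lr_x1e4  lr_x1e4_plus_4
dataset                           
cifar    89.666667       93.666667
mnist    47.666667       51.666667
sort by lr_x1e4:
           lr_x1e4  lr_x1e4_plus_4
dataset                           
mnist    47.666667       51.666667
cifar    89.666667       93.666667
The value at position 1, column 'lr_x1e4_plus_4' is 93.6666666667.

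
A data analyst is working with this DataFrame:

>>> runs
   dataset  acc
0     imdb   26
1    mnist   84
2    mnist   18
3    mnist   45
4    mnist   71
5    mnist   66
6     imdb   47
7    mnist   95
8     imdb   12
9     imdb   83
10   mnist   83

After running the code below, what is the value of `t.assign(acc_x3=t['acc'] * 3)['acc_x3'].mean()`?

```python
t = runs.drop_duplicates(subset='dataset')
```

165.0

drop duplicate dataset (keep=first):
  dataset  acc
0    imdb   26
1   mnist   84
add column acc_x3 = t['acc'] * 3:
  dataset  acc  acc_x3
0    imdb   26      78
1   mnist   84     252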